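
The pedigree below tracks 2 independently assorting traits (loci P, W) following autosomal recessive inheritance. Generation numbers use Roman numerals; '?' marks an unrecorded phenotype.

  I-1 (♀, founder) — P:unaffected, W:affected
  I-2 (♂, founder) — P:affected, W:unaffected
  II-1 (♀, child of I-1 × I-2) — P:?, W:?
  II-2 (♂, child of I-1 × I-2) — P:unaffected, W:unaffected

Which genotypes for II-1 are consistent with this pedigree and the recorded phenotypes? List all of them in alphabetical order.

II-1 ∈ {Pp Ww, Pp ww, pp Ww, pp ww}

P/I-1 un ·: PP|Pp
P/I-2 aff ·: pp
P/II-1 ? I-1×I-2: Pp|pp
P/II-2 un I-1×I-2: Pp
⇒ P over [I-1,I-2,II-1,II-2]: 3 consistent
W/I-1 aff ·: ww
W/I-2 un ·: WW|Ww
W/II-1 ? I-1×I-2: Ww|ww
W/II-2 un I-1×I-2: Ww
⇒ W over [I-1,I-2,II-1,II-2]: 3 consistent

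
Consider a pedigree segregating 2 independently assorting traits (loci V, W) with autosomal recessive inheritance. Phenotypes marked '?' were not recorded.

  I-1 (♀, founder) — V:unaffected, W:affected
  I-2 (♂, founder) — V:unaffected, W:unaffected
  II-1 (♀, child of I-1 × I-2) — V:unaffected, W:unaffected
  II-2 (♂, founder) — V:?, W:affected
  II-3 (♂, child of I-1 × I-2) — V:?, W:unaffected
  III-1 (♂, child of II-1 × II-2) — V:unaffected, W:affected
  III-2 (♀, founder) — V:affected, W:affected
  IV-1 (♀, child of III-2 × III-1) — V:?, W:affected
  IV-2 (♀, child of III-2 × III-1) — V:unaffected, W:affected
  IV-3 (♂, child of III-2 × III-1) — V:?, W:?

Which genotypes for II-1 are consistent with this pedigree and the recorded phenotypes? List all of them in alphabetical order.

V/I-1 un ·: VV|Vv
V/I-2 un ·: VV|Vv
V/II-1 un I-1×I-2: VV|Vv
V/II-2 ? ·: VV|Vv|vv
V/II-3 ? I-1×I-2: VV|Vv|vv
V/III-1 un II-1×II-2: VV|Vv
V/III-2 aff ·: vv
V/IV-1 ? III-2×III-1: Vv|vv
V/IV-2 un III-2×III-1: Vv
V/IV-3 ? III-2×III-1: Vv|vv
⇒ V over [I-1,I-2,II-1,II-2,II-3,III-1,III-2,IV-1,IV-2,IV-3]: 178 consistent
W/I-1 aff ·: ww
W/I-2 un ·: WW|Ww
W/II-1 un I-1×I-2: Ww
W/II-2 aff ·: ww
W/II-3 un I-1×I-2: Ww
W/III-1 aff II-1×II-2: ww
W/III-2 aff ·: ww
W/IV-1 aff III-2×III-1: ww
W/IV-2 aff III-2×III-1: ww
W/IV-3 ? III-2×III-1: ww
⇒ W over [I-1,I-2,II-1,II-2,II-3,III-1,III-2,IV-1,IV-2,IV-3]: 2 consistent

II-1 ∈ {VV Ww, Vv Ww}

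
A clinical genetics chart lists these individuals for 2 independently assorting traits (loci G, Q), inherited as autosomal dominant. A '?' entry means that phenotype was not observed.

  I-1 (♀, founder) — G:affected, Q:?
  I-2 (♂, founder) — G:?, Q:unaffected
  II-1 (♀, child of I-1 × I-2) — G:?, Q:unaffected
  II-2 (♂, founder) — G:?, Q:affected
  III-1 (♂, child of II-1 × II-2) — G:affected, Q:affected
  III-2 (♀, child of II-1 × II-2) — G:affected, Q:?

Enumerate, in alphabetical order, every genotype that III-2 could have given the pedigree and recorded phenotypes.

III-2 ∈ {GG Qq, GG qq, Gg Qq, Gg qq}

G/I-1 aff ·: Gg|GG
G/I-2 ? ·: gg|Gg|GG
G/II-1 ? I-1×I-2: gg|Gg|GG
G/II-2 ? ·: gg|Gg|GG
G/III-1 aff II-1×II-2: Gg|GG
G/III-2 aff II-1×II-2: Gg|GG
⇒ G over [I-1,I-2,II-1,II-2,III-1,III-2]: 73 consistent
Q/I-1 ? ·: qq|Qq
Q/I-2 un ·: qq
Q/II-1 un I-1×I-2: qq
Q/II-2 aff ·: Qq|QQ
Q/III-1 aff II-1×II-2: Qq
Q/III-2 ? II-1×II-2: qq|Qq
⇒ Q over [I-1,I-2,II-1,II-2,III-1,III-2]: 6 consistent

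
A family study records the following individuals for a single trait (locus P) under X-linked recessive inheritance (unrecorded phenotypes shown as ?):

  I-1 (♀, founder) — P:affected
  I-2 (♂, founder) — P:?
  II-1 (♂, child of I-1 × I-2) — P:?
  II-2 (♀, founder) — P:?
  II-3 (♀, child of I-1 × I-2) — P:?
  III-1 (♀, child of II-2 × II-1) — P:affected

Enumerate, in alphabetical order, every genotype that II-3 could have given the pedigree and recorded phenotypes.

P/I-1 aff ·: X^pX^p
P/I-2 ? ·: X^PY|X^pY
P/II-1 ? I-1×I-2: X^pY
P/II-2 ? ·: X^PX^p|X^pX^p
P/II-3 ? I-1×I-2: X^PX^p|X^pX^p
P/III-1 aff II-2×II-1: X^pX^p
⇒ P over [I-1,I-2,II-1,II-2,II-3,III-1]: 4 consistent

II-3 ∈ {X^PX^p, X^pX^p}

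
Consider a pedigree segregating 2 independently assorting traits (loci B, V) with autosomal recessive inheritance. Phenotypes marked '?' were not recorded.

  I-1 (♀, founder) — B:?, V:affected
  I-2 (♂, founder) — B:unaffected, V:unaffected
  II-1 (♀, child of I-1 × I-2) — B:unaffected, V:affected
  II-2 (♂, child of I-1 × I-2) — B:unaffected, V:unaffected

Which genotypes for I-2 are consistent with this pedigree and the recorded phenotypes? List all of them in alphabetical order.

B/I-1 ? ·: BB|Bb|bb
B/I-2 un ·: BB|Bb
B/II-1 un I-1×I-2: BB|Bb
B/II-2 un I-1×I-2: BB|Bb
⇒ B over [I-1,I-2,II-1,II-2]: 15 consistent
V/I-1 aff ·: vv
V/I-2 un ·: Vv
V/II-1 aff I-1×I-2: vv
V/II-2 un I-1×I-2: Vv
⇒ V over [I-1,I-2,II-1,II-2]: 1 consistent

I-2 ∈ {BB Vv, Bb Vv}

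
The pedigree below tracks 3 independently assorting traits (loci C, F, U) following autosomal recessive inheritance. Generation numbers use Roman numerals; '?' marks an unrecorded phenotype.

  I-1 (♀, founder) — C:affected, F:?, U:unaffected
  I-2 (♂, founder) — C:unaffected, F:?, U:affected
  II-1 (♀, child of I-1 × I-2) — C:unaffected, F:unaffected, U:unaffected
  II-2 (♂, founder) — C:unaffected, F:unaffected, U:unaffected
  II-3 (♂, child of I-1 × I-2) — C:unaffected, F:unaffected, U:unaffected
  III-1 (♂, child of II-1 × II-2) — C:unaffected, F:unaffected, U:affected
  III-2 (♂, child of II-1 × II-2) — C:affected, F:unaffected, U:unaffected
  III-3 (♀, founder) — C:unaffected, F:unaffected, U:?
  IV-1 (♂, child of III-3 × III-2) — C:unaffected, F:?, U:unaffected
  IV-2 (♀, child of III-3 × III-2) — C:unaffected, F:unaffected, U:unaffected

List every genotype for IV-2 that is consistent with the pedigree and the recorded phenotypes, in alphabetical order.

IV-2 ∈ {Cc FF UU, Cc FF Uu, Cc Ff UU, Cc Ff Uu}

C/I-1 aff ·: cc
C/I-2 un ·: CC|Cc
C/II-1 un I-1×I-2: Cc
C/II-2 un ·: Cc
C/II-3 un I-1×I-2: Cc
C/III-1 un II-1×II-2: CC|Cc
C/III-2 aff II-1×II-2: cc
C/III-3 un ·: CC|Cc
C/IV-1 un III-3×III-2: Cc
C/IV-2 un III-3×III-2: Cc
⇒ C over [I-1,I-2,II-1,II-2,II-3,III-1,III-2,III-3,IV-1,IV-2]: 8 consistent
F/I-1 ? ·: FF|Ff|ff
F/I-2 ? ·: FF|Ff|ff
F/II-1 un I-1×I-2: FF|Ff
F/II-2 un ·: FF|Ff
F/II-3 un I-1×I-2: FF|Ff
F/III-1 un II-1×II-2: FF|Ff
F/III-2 un II-1×II-2: FF|Ff
F/III-3 un ·: FF|Ff
F/IV-1 ? III-3×III-2: FF|Ff|ff
F/IV-2 un III-3×III-2: FF|Ff
⇒ F over [I-1,I-2,II-1,II-2,II-3,III-1,III-2,III-3,IV-1,IV-2]: 845 consistent
U/I-1 un ·: UU|Uu
U/I-2 aff ·: uu
U/II-1 un I-1×I-2: Uu
U/II-2 un ·: Uu
U/II-3 un I-1×I-2: Uu
U/III-1 aff II-1×II-2: uu
U/III-2 un II-1×II-2: UU|Uu
U/III-3 ? ·: UU|Uu|uu
U/IV-1 un III-3×III-2: UU|Uu
U/IV-2 un III-3×III-2: UU|Uu
⇒ U over [I-1,I-2,II-1,II-2,II-3,III-1,III-2,III-3,IV-1,IV-2]: 30 consistent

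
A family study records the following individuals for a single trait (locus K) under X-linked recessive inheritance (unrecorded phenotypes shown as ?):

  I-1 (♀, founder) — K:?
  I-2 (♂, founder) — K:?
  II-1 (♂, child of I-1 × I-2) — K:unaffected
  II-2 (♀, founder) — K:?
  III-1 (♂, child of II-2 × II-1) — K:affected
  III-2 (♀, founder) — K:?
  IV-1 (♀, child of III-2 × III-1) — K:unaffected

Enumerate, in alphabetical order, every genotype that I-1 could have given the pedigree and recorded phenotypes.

K/I-1 ? ·: X^KX^K|X^KX^k
K/I-2 ? ·: X^KY|X^kY
K/II-1 un I-1×I-2: X^KY
K/II-2 ? ·: X^KX^k|X^kX^k
K/III-1 aff II-2×II-1: X^kY
K/III-2 ? ·: X^KX^K|X^KX^k
K/IV-1 un III-2×III-1: X^KX^k
⇒ K over [I-1,I-2,II-1,II-2,III-1,III-2,IV-1]: 16 consistent

I-1 ∈ {X^KX^K, X^KX^k}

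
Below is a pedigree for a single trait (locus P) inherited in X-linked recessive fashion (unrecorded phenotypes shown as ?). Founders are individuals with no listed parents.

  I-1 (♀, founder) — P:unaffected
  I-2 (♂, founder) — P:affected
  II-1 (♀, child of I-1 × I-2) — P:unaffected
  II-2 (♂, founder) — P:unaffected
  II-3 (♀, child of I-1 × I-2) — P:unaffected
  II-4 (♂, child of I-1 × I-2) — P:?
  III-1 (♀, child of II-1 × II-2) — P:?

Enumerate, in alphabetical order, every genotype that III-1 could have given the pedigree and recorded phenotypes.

P/I-1 un ·: X^PX^P|X^PX^p
P/I-2 aff ·: X^pY
P/II-1 un I-1×I-2: X^PX^p
P/II-2 un ·: X^PY
P/II-3 un I-1×I-2: X^PX^p
P/II-4 ? I-1×I-2: X^PY|X^pY
P/III-1 ? II-1×II-2: X^PX^P|X^PX^p
⇒ P over [I-1,I-2,II-1,II-2,II-3,II-4,III-1]: 6 consistent

III-1 ∈ {X^PX^P, X^PX^p}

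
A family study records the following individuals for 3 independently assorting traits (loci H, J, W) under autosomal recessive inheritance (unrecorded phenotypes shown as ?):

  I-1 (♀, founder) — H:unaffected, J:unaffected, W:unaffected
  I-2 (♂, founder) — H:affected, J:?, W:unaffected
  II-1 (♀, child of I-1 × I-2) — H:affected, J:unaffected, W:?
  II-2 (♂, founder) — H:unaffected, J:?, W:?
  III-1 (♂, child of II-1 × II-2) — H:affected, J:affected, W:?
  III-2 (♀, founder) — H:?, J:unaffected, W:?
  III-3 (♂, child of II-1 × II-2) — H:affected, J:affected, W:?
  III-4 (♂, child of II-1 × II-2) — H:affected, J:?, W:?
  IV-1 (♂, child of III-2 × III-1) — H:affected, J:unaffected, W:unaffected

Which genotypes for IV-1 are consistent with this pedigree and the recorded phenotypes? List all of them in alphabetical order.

H/I-1 un ·: Hh
H/I-2 aff ·: hh
H/II-1 aff I-1×I-2: hh
H/II-2 un ·: Hh
H/III-1 aff II-1×II-2: hh
H/III-2 ? ·: Hh|hh
H/III-3 aff II-1×II-2: hh
H/III-4 aff II-1×II-2: hh
H/IV-1 aff III-2×III-1: hh
⇒ H over [I-1,I-2,II-1,II-2,III-1,III-2,III-3,III-4,IV-1]: 2 consistent
J/I-1 un ·: JJ|Jj
J/I-2 ? ·: JJ|Jj|jj
J/II-1 un I-1×I-2: Jj
J/II-2 ? ·: Jj|jj
J/III-1 aff II-1×II-2: jj
J/III-2 un ·: JJ|Jj
J/III-3 aff II-1×II-2: jj
J/III-4 ? II-1×II-2: JJ|Jj|jj
J/IV-1 un III-2×III-1: Jj
⇒ J over [I-1,I-2,II-1,II-2,III-1,III-2,III-3,III-4,IV-1]: 50 consistent
W/I-1 un ·: WW|Ww
W/I-2 un ·: WW|Ww
W/II-1 ? I-1×I-2: WW|Ww|ww
W/II-2 ? ·: WW|Ww|ww
W/III-1 ? II-1×II-2: WW|Ww|ww
W/III-2 ? ·: WW|Ww|ww
W/III-3 ? II-1×II-2: WW|Ww|ww
W/III-4 ? II-1×II-2: WW|Ww|ww
W/IV-1 un III-2×III-1: WW|Ww
⇒ W over [I-1,I-2,II-1,II-2,III-1,III-2,III-3,III-4,IV-1]: 704 consistent

IV-1 ∈ {hh Jj WW, hh Jj Ww}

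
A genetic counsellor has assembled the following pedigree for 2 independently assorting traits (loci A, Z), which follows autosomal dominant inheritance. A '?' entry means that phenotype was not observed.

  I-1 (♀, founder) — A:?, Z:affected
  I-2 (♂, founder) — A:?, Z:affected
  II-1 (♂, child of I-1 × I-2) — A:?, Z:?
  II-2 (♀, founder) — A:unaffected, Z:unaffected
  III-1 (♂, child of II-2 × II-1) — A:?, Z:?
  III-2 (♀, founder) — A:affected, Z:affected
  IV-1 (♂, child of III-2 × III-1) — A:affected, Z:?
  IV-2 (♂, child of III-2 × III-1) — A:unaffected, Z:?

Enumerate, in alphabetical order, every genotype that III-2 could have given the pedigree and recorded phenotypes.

A/I-1 ? ·: aa|Aa|AA
A/I-2 ? ·: aa|Aa|AA
A/II-1 ? I-1×I-2: aa|Aa|AA
A/II-2 un ·: aa
A/III-1 ? II-2×II-1: aa|Aa
A/III-2 aff ·: Aa
A/IV-1 aff III-2×III-1: Aa|AA
A/IV-2 un III-2×III-1: aa
⇒ A over [I-1,I-2,II-1,II-2,III-1,III-2,IV-1,IV-2]: 33 consistent
Z/I-1 aff ·: Zz|ZZ
Z/I-2 aff ·: Zz|ZZ
Z/II-1 ? I-1×I-2: zz|Zz|ZZ
Z/II-2 un ·: zz
Z/III-1 ? II-2×II-1: zz|Zz
Z/III-2 aff ·: Zz|ZZ
Z/IV-1 ? III-2×III-1: zz|Zz|ZZ
Z/IV-2 ? III-2×III-1: zz|Zz|ZZ
⇒ Z over [I-1,I-2,II-1,II-2,III-1,III-2,IV-1,IV-2]: 111 consistent

III-2 ∈ {Aa ZZ, Aa Zz}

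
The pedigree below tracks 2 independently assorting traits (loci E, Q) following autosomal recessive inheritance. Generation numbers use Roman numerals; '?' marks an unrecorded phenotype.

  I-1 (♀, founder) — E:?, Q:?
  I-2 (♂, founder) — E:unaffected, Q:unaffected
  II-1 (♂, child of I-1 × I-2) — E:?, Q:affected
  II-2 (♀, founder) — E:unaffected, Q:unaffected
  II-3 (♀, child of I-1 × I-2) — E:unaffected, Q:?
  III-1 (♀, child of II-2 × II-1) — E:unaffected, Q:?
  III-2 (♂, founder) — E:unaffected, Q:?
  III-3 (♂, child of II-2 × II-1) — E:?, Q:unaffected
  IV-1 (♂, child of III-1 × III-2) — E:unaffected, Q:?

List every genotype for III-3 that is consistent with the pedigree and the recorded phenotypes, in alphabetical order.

III-3 ∈ {EE Qq, Ee Qq, ee Qq}

E/I-1 ? ·: EE|Ee|ee
E/I-2 un ·: EE|Ee
E/II-1 ? I-1×I-2: EE|Ee|ee
E/II-2 un ·: EE|Ee
E/II-3 un I-1×I-2: EE|Ee
E/III-1 un II-2×II-1: EE|Ee
E/III-2 un ·: EE|Ee
E/III-3 ? II-2×II-1: EE|Ee|ee
E/IV-1 un III-1×III-2: EE|Ee
⇒ E over [I-1,I-2,II-1,II-2,II-3,III-1,III-2,III-3,IV-1]: 435 consistent
Q/I-1 ? ·: Qq|qq
Q/I-2 un ·: Qq
Q/II-1 aff I-1×I-2: qq
Q/II-2 un ·: QQ|Qq
Q/II-3 ? I-1×I-2: QQ|Qq|qq
Q/III-1 ? II-2×II-1: Qq|qq
Q/III-2 ? ·: QQ|Qq|qq
Q/III-3 un II-2×II-1: Qq
Q/IV-1 ? III-1×III-2: QQ|Qq|qq
⇒ Q over [I-1,I-2,II-1,II-2,II-3,III-1,III-2,III-3,IV-1]: 90 consistent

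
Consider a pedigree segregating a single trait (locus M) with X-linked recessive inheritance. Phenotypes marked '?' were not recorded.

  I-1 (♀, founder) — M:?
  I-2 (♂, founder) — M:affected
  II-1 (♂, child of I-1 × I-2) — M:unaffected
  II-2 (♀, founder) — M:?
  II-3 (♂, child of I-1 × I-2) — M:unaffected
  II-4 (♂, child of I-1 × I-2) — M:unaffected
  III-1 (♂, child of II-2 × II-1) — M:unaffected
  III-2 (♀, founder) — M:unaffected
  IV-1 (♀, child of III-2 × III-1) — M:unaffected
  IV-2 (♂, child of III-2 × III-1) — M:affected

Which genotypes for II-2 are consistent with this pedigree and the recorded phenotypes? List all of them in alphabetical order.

II-2 ∈ {X^MX^M, X^MX^m}

M/I-1 ? ·: X^MX^M|X^MX^m
M/I-2 aff ·: X^mY
M/II-1 un I-1×I-2: X^MY
M/II-2 ? ·: X^MX^M|X^MX^m
M/II-3 un I-1×I-2: X^MY
M/II-4 un I-1×I-2: X^MY
M/III-1 un II-2×II-1: X^MY
M/III-2 un ·: X^MX^m
M/IV-1 un III-2×III-1: X^MX^M|X^MX^m
M/IV-2 aff III-2×III-1: X^mY
⇒ M over [I-1,I-2,II-1,II-2,II-3,II-4,III-1,III-2,IV-1,IV-2]: 8 consistent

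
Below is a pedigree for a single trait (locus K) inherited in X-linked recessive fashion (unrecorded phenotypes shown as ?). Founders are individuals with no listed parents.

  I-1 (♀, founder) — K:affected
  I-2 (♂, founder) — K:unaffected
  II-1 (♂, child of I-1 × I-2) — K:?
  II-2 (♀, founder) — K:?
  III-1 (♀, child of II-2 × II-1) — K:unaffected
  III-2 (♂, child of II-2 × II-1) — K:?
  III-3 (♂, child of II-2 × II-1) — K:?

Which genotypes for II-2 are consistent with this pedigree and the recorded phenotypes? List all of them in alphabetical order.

II-2 ∈ {X^KX^K, X^KX^k}

K/I-1 aff ·: X^kX^k
K/I-2 un ·: X^KY
K/II-1 ? I-1×I-2: X^kY
K/II-2 ? ·: X^KX^K|X^KX^k
K/III-1 un II-2×II-1: X^KX^k
K/III-2 ? II-2×II-1: X^KY|X^kY
K/III-3 ? II-2×II-1: X^KY|X^kY
⇒ K over [I-1,I-2,II-1,II-2,III-1,III-2,III-3]: 5 consistent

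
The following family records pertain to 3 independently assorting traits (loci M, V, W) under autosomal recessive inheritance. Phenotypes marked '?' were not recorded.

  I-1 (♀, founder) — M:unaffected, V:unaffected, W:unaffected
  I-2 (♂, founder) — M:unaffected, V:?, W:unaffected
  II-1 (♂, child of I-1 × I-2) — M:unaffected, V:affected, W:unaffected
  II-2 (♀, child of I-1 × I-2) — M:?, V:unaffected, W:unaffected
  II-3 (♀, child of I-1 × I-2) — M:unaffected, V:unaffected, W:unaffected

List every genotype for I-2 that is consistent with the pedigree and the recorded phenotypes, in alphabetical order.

M/I-1 un ·: MM|Mm
M/I-2 un ·: MM|Mm
M/II-1 un I-1×I-2: MM|Mm
M/II-2 ? I-1×I-2: MM|Mm|mm
M/II-3 un I-1×I-2: MM|Mm
⇒ M over [I-1,I-2,II-1,II-2,II-3]: 29 consistent
V/I-1 un ·: Vv
V/I-2 ? ·: Vv|vv
V/II-1 aff I-1×I-2: vv
V/II-2 un I-1×I-2: VV|Vv
V/II-3 un I-1×I-2: VV|Vv
⇒ V over [I-1,I-2,II-1,II-2,II-3]: 5 consistent
W/I-1 un ·: WW|Ww
W/I-2 un ·: WW|Ww
W/II-1 un I-1×I-2: WW|Ww
W/II-2 un I-1×I-2: WW|Ww
W/II-3 un I-1×I-2: WW|Ww
⇒ W over [I-1,I-2,II-1,II-2,II-3]: 25 consistent

I-2 ∈ {MM Vv WW, MM Vv Ww, MM vv WW, MM vv Ww, Mm Vv WW, Mm Vv Ww, Mm vv WW, Mm vv Ww}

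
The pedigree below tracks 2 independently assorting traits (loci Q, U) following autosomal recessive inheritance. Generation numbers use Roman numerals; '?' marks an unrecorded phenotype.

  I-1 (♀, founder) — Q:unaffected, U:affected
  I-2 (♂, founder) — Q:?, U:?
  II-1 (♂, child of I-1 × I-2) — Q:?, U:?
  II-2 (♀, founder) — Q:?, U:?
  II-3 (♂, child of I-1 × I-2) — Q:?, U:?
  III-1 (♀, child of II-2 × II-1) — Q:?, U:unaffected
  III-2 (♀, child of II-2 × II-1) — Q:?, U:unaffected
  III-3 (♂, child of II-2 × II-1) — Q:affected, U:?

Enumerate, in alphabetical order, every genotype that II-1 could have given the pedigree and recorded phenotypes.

II-1 ∈ {Qq Uu, Qq uu, qq Uu, qq uu}

Q/I-1 un ·: QQ|Qq
Q/I-2 ? ·: QQ|Qq|qq
Q/II-1 ? I-1×I-2: Qq|qq
Q/II-2 ? ·: Qq|qq
Q/II-3 ? I-1×I-2: QQ|Qq|qq
Q/III-1 ? II-2×II-1: QQ|Qq|qq
Q/III-2 ? II-2×II-1: QQ|Qq|qq
Q/III-3 aff II-2×II-1: qq
⇒ Q over [I-1,I-2,II-1,II-2,II-3,III-1,III-2,III-3]: 155 consistent
U/I-1 aff ·: uu
U/I-2 ? ·: UU|Uu|uu
U/II-1 ? I-1×I-2: Uu|uu
U/II-2 ? ·: UU|Uu|uu
U/II-3 ? I-1×I-2: Uu|uu
U/III-1 un II-2×II-1: UU|Uu
U/III-2 un II-2×II-1: UU|Uu
U/III-3 ? II-2×II-1: UU|Uu|uu
⇒ U over [I-1,I-2,II-1,II-2,II-3,III-1,III-2,III-3]: 75 consistent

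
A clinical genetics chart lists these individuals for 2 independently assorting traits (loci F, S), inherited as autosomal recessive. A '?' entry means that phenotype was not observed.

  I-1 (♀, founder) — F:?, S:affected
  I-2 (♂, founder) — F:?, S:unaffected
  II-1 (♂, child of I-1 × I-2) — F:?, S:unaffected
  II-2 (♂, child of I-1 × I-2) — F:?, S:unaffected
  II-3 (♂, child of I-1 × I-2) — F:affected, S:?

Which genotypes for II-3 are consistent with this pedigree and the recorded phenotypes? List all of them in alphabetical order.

II-3 ∈ {ff Ss, ff ss}

F/I-1 ? ·: Ff|ff
F/I-2 ? ·: Ff|ff
F/II-1 ? I-1×I-2: FF|Ff|ff
F/II-2 ? I-1×I-2: FF|Ff|ff
F/II-3 aff I-1×I-2: ff
⇒ F over [I-1,I-2,II-1,II-2,II-3]: 18 consistent
S/I-1 aff ·: ss
S/I-2 un ·: SS|Ss
S/II-1 un I-1×I-2: Ss
S/II-2 un I-1×I-2: Ss
S/II-3 ? I-1×I-2: Ss|ss
⇒ S over [I-1,I-2,II-1,II-2,II-3]: 3 consistent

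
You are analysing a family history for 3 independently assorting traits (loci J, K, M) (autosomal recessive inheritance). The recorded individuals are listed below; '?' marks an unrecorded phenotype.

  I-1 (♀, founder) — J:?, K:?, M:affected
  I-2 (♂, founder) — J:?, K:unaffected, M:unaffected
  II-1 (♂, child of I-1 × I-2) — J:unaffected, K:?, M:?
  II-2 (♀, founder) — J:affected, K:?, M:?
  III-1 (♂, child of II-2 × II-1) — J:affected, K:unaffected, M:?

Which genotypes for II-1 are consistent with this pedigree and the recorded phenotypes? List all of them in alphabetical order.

J/I-1 ? ·: JJ|Jj|jj
J/I-2 ? ·: JJ|Jj|jj
J/II-1 un I-1×I-2: Jj
J/II-2 aff ·: jj
J/III-1 aff II-2×II-1: jj
⇒ J over [I-1,I-2,II-1,II-2,III-1]: 7 consistent
K/I-1 ? ·: KK|Kk|kk
K/I-2 un ·: KK|Kk
K/II-1 ? I-1×I-2: KK|Kk|kk
K/II-2 ? ·: KK|Kk|kk
K/III-1 un II-2×II-1: KK|Kk
⇒ K over [I-1,I-2,II-1,II-2,III-1]: 45 consistent
M/I-1 aff ·: mm
M/I-2 un ·: MM|Mm
M/II-1 ? I-1×I-2: Mm|mm
M/II-2 ? ·: MM|Mm|mm
M/III-1 ? II-2×II-1: MM|Mm|mm
⇒ M over [I-1,I-2,II-1,II-2,III-1]: 18 consistent

II-1 ∈ {Jj KK Mm, Jj KK mm, Jj Kk Mm, Jj Kk mm, Jj kk Mm, Jj kk mm}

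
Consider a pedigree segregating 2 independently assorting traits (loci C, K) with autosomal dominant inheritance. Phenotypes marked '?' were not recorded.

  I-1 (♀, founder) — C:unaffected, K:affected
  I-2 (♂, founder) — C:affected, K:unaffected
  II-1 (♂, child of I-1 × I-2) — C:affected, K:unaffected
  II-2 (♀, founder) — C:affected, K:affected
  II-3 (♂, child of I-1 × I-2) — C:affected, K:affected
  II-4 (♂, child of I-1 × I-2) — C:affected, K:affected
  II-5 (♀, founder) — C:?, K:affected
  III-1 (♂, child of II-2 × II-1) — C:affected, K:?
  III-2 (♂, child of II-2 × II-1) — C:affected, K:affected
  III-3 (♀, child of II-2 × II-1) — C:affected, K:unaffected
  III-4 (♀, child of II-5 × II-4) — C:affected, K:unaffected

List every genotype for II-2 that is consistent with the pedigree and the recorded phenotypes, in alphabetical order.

II-2 ∈ {CC Kk, Cc Kk}

C/I-1 un ·: cc
C/I-2 aff ·: Cc|CC
C/II-1 aff I-1×I-2: Cc
C/II-2 aff ·: Cc|CC
C/II-3 aff I-1×I-2: Cc
C/II-4 aff I-1×I-2: Cc
C/II-5 ? ·: cc|Cc|CC
C/III-1 aff II-2×II-1: Cc|CC
C/III-2 aff II-2×II-1: Cc|CC
C/III-3 aff II-2×II-1: Cc|CC
C/III-4 aff II-5×II-4: Cc|CC
⇒ C over [I-1,I-2,II-1,II-2,II-3,II-4,II-5,III-1,III-2,III-3,III-4]: 160 consistent
K/I-1 aff ·: Kk
K/I-2 un ·: kk
K/II-1 un I-1×I-2: kk
K/II-2 aff ·: Kk
K/II-3 aff I-1×I-2: Kk
K/II-4 aff I-1×I-2: Kk
K/II-5 aff ·: Kk
K/III-1 ? II-2×II-1: kk|Kk
K/III-2 aff II-2×II-1: Kk
K/III-3 un II-2×II-1: kk
K/III-4 un II-5×II-4: kk
⇒ K over [I-1,I-2,II-1,II-2,II-3,II-4,II-5,III-1,III-2,III-3,III-4]: 2 consistent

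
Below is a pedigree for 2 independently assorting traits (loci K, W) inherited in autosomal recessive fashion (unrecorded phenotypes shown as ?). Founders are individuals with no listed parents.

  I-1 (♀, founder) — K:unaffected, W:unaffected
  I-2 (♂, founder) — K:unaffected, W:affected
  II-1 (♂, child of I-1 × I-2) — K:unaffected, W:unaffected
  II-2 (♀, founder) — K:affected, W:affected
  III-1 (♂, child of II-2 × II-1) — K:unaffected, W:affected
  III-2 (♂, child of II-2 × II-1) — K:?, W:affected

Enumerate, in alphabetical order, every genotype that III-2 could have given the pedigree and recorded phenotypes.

III-2 ∈ {Kk ww, kk ww}

K/I-1 un ·: KK|Kk
K/I-2 un ·: KK|Kk
K/II-1 un I-1×I-2: KK|Kk
K/II-2 aff ·: kk
K/III-1 un II-2×II-1: Kk
K/III-2 ? II-2×II-1: Kk|kk
⇒ K over [I-1,I-2,II-1,II-2,III-1,III-2]: 10 consistent
W/I-1 un ·: WW|Ww
W/I-2 aff ·: ww
W/II-1 un I-1×I-2: Ww
W/II-2 aff ·: ww
W/III-1 aff II-2×II-1: ww
W/III-2 aff II-2×II-1: ww
⇒ W over [I-1,I-2,II-1,II-2,III-1,III-2]: 2 consistent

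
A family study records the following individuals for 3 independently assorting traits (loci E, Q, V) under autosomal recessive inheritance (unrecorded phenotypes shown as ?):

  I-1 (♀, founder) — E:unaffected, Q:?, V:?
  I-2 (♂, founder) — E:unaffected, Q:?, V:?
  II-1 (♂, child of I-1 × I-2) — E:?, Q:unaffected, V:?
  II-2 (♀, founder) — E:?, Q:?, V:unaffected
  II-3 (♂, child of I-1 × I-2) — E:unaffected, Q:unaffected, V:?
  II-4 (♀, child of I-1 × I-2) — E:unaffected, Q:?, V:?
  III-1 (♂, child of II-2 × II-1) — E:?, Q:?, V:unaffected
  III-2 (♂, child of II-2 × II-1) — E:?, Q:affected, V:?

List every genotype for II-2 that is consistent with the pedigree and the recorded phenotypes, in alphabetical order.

II-2 ∈ {EE Qq VV, EE Qq Vv, EE qq VV, EE qq Vv, Ee Qq VV, Ee Qq Vv, Ee qq VV, Ee qq Vv, ee Qq VV, ee Qq Vv, ee qq VV, ee qq Vv}

E/I-1 un ·: EE|Ee
E/I-2 un ·: EE|Ee
E/II-1 ? I-1×I-2: EE|Ee|ee
E/II-2 ? ·: EE|Ee|ee
E/II-3 un I-1×I-2: EE|Ee
E/II-4 un I-1×I-2: EE|Ee
E/III-1 ? II-2×II-1: EE|Ee|ee
E/III-2 ? II-2×II-1: EE|Ee|ee
⇒ E over [I-1,I-2,II-1,II-2,II-3,II-4,III-1,III-2]: 306 consistent
Q/I-1 ? ·: QQ|Qq|qq
Q/I-2 ? ·: QQ|Qq|qq
Q/II-1 un I-1×I-2: Qq
Q/II-2 ? ·: Qq|qq
Q/II-3 un I-1×I-2: QQ|Qq
Q/II-4 ? I-1×I-2: QQ|Qq|qq
Q/III-1 ? II-2×II-1: QQ|Qq|qq
Q/III-2 aff II-2×II-1: qq
⇒ Q over [I-1,I-2,II-1,II-2,II-3,II-4,III-1,III-2]: 100 consistent
V/I-1 ? ·: VV|Vv|vv
V/I-2 ? ·: VV|Vv|vv
V/II-1 ? I-1×I-2: VV|Vv|vv
V/II-2 un ·: VV|Vv
V/II-3 ? I-1×I-2: VV|Vv|vv
V/II-4 ? I-1×I-2: VV|Vv|vv
V/III-1 un II-2×II-1: VV|Vv
V/III-2 ? II-2×II-1: VV|Vv|vv
⇒ V over [I-1,I-2,II-1,II-2,II-3,II-4,III-1,III-2]: 414 consistent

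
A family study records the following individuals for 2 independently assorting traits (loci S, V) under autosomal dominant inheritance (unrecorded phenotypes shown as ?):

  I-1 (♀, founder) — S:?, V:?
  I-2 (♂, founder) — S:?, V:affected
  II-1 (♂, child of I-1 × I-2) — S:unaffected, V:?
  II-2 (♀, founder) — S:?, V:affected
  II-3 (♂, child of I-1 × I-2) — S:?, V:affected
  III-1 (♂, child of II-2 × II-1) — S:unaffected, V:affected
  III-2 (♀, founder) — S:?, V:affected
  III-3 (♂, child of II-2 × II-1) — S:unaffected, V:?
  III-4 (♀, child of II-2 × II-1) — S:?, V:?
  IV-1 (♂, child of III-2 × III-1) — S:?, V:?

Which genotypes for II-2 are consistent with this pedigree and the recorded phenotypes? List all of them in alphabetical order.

S/I-1 ? ·: ss|Ss
S/I-2 ? ·: ss|Ss
S/II-1 un I-1×I-2: ss
S/II-2 ? ·: ss|Ss
S/II-3 ? I-1×I-2: ss|Ss|SS
S/III-1 un II-2×II-1: ss
S/III-2 ? ·: ss|Ss|SS
S/III-3 un II-2×II-1: ss
S/III-4 ? II-2×II-1: ss|Ss
S/IV-1 ? III-2×III-1: ss|Ss
⇒ S over [I-1,I-2,II-1,II-2,II-3,III-1,III-2,III-3,III-4,IV-1]: 96 consistent
V/I-1 ? ·: vv|Vv|VV
V/I-2 aff ·: Vv|VV
V/II-1 ? I-1×I-2: vv|Vv|VV
V/II-2 aff ·: Vv|VV
V/II-3 aff I-1×I-2: Vv|VV
V/III-1 aff II-2×II-1: Vv|VV
V/III-2 aff ·: Vv|VV
V/III-3 ? II-2×II-1: vv|Vv|VV
V/III-4 ? II-2×II-1: vv|Vv|VV
V/IV-1 ? III-2×III-1: vv|Vv|VV
⇒ V over [I-1,I-2,II-1,II-2,II-3,III-1,III-2,III-3,III-4,IV-1]: 1152 consistent

II-2 ∈ {Ss VV, Ss Vv, ss VV, ss Vv}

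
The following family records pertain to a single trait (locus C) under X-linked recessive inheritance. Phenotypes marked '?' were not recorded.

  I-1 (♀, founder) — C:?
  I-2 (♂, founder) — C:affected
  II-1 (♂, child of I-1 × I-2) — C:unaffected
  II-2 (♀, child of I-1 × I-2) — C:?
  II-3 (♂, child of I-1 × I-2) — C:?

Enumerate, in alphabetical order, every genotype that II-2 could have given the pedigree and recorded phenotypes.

C/I-1 ? ·: X^CX^C|X^CX^c
C/I-2 aff ·: X^cY
C/II-1 un I-1×I-2: X^CY
C/II-2 ? I-1×I-2: X^CX^c|X^cX^c
C/II-3 ? I-1×I-2: X^CY|X^cY
⇒ C over [I-1,I-2,II-1,II-2,II-3]: 5 consistent

II-2 ∈ {X^CX^c, X^cX^c}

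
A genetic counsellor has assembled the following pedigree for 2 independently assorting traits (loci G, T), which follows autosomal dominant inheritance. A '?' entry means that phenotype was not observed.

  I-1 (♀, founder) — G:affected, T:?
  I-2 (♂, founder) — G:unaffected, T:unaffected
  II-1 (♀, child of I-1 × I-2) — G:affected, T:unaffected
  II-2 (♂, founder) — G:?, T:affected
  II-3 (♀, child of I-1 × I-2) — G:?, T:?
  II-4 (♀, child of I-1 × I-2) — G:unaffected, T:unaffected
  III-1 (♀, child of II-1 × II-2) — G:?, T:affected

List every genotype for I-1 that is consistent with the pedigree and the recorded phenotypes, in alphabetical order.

I-1 ∈ {Gg Tt, Gg tt}

G/I-1 aff ·: Gg
G/I-2 un ·: gg
G/II-1 aff I-1×I-2: Gg
G/II-2 ? ·: gg|Gg|GG
G/II-3 ? I-1×I-2: gg|Gg
G/II-4 un I-1×I-2: gg
G/III-1 ? II-1×II-2: gg|Gg|GG
⇒ G over [I-1,I-2,II-1,II-2,II-3,II-4,III-1]: 14 consistent
T/I-1 ? ·: tt|Tt
T/I-2 un ·: tt
T/II-1 un I-1×I-2: tt
T/II-2 aff ·: Tt|TT
T/II-3 ? I-1×I-2: tt|Tt
T/II-4 un I-1×I-2: tt
T/III-1 aff II-1×II-2: Tt
⇒ T over [I-1,I-2,II-1,II-2,II-3,II-4,III-1]: 6 consistent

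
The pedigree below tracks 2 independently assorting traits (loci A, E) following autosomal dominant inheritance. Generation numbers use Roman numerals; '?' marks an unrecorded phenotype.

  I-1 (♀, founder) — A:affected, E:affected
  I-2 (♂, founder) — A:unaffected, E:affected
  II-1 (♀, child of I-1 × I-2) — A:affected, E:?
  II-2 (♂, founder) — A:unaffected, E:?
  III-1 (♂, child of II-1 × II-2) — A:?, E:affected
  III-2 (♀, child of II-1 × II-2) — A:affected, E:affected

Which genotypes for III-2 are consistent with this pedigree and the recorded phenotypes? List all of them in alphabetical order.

A/I-1 aff ·: Aa|AA
A/I-2 un ·: aa
A/II-1 aff I-1×I-2: Aa
A/II-2 un ·: aa
A/III-1 ? II-1×II-2: aa|Aa
A/III-2 aff II-1×II-2: Aa
⇒ A over [I-1,I-2,II-1,II-2,III-1,III-2]: 4 consistent
E/I-1 aff ·: Ee|EE
E/I-2 aff ·: Ee|EE
E/II-1 ? I-1×I-2: ee|Ee|EE
E/II-2 ? ·: ee|Ee|EE
E/III-1 aff II-1×II-2: Ee|EE
E/III-2 aff II-1×II-2: Ee|EE
⇒ E over [I-1,I-2,II-1,II-2,III-1,III-2]: 53 consistent

III-2 ∈ {Aa EE, Aa Ee}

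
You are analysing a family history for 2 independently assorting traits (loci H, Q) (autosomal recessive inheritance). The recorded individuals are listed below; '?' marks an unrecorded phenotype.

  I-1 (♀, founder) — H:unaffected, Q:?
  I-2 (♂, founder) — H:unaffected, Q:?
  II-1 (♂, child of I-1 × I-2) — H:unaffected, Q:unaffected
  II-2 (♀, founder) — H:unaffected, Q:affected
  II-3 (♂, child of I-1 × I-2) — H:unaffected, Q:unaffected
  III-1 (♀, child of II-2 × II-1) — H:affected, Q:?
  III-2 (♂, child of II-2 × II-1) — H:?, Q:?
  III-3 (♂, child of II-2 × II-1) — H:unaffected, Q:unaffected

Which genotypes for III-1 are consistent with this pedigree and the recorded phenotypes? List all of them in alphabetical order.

III-1 ∈ {hh Qq, hh qq}

H/I-1 un ·: HH|Hh
H/I-2 un ·: HH|Hh
H/II-1 un I-1×I-2: Hh
H/II-2 un ·: Hh
H/II-3 un I-1×I-2: HH|Hh
H/III-1 aff II-2×II-1: hh
H/III-2 ? II-2×II-1: HH|Hh|hh
H/III-3 un II-2×II-1: HH|Hh
⇒ H over [I-1,I-2,II-1,II-2,II-3,III-1,III-2,III-3]: 36 consistent
Q/I-1 ? ·: QQ|Qq|qq
Q/I-2 ? ·: QQ|Qq|qq
Q/II-1 un I-1×I-2: QQ|Qq
Q/II-2 aff ·: qq
Q/II-3 un I-1×I-2: QQ|Qq
Q/III-1 ? II-2×II-1: Qq|qq
Q/III-2 ? II-2×II-1: Qq|qq
Q/III-3 un II-2×II-1: Qq
⇒ Q over [I-1,I-2,II-1,II-2,II-3,III-1,III-2,III-3]: 47 consistent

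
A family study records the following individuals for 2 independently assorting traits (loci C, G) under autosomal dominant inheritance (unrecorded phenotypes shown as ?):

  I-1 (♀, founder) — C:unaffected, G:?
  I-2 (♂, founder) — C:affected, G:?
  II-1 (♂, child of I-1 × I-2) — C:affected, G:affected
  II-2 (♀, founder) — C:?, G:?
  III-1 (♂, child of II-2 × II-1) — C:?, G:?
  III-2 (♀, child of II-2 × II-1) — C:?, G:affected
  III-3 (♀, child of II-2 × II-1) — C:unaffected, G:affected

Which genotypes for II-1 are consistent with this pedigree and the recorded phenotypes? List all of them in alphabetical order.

II-1 ∈ {Cc GG, Cc Gg}

C/I-1 un ·: cc
C/I-2 aff ·: Cc|CC
C/II-1 aff I-1×I-2: Cc
C/II-2 ? ·: cc|Cc
C/III-1 ? II-2×II-1: cc|Cc|CC
C/III-2 ? II-2×II-1: cc|Cc|CC
C/III-3 un II-2×II-1: cc
⇒ C over [I-1,I-2,II-1,II-2,III-1,III-2,III-3]: 26 consistent
G/I-1 ? ·: gg|Gg|GG
G/I-2 ? ·: gg|Gg|GG
G/II-1 aff I-1×I-2: Gg|GG
G/II-2 ? ·: gg|Gg|GG
G/III-1 ? II-2×II-1: gg|Gg|GG
G/III-2 aff II-2×II-1: Gg|GG
G/III-3 aff II-2×II-1: Gg|GG
⇒ G over [I-1,I-2,II-1,II-2,III-1,III-2,III-3]: 194 consistent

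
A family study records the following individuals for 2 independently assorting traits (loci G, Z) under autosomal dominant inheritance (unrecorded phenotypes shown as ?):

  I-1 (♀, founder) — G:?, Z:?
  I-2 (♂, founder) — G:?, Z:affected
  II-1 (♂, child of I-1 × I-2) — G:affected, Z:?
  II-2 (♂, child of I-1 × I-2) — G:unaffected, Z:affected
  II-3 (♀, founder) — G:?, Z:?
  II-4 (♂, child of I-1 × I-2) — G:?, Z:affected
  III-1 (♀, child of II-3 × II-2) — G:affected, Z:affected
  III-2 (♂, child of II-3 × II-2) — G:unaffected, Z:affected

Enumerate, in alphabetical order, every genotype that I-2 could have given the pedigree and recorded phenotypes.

G/I-1 ? ·: gg|Gg
G/I-2 ? ·: gg|Gg
G/II-1 aff I-1×I-2: Gg|GG
G/II-2 un I-1×I-2: gg
G/II-3 ? ·: Gg
G/II-4 ? I-1×I-2: gg|Gg|GG
G/III-1 aff II-3×II-2: Gg
G/III-2 un II-3×II-2: gg
⇒ G over [I-1,I-2,II-1,II-2,II-3,II-4,III-1,III-2]: 10 consistent
Z/I-1 ? ·: zz|Zz|ZZ
Z/I-2 aff ·: Zz|ZZ
Z/II-1 ? I-1×I-2: zz|Zz|ZZ
Z/II-2 aff I-1×I-2: Zz|ZZ
Z/II-3 ? ·: zz|Zz|ZZ
Z/II-4 aff I-1×I-2: Zz|ZZ
Z/III-1 aff II-3×II-2: Zz|ZZ
Z/III-2 aff II-3×II-2: Zz|ZZ
⇒ Z over [I-1,I-2,II-1,II-2,II-3,II-4,III-1,III-2]: 243 consistent

I-2 ∈ {Gg ZZ, Gg Zz, gg ZZ, gg Zz}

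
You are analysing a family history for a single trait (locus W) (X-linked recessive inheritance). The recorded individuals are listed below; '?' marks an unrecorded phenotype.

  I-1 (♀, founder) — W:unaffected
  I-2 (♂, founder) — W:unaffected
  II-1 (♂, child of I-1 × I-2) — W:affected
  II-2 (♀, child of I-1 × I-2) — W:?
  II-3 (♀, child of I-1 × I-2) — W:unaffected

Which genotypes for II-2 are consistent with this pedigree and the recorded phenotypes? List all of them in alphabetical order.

II-2 ∈ {X^WX^W, X^WX^w}

W/I-1 un ·: X^WX^w
W/I-2 un ·: X^WY
W/II-1 aff I-1×I-2: X^wY
W/II-2 ? I-1×I-2: X^WX^W|X^WX^w
W/II-3 un I-1×I-2: X^WX^W|X^WX^w
⇒ W over [I-1,I-2,II-1,II-2,II-3]: 4 consistent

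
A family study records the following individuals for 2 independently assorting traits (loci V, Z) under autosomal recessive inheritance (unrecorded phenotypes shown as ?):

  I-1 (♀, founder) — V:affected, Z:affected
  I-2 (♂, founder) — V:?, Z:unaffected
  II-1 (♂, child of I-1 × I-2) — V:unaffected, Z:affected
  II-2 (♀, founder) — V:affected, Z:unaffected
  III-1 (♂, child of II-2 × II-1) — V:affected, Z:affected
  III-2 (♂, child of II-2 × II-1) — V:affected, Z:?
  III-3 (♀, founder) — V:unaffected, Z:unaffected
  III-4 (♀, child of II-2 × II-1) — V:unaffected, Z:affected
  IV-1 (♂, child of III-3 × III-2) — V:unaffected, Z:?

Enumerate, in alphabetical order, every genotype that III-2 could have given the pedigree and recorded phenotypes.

V/I-1 aff ·: vv
V/I-2 ? ·: VV|Vv
V/II-1 un I-1×I-2: Vv
V/II-2 aff ·: vv
V/III-1 aff II-2×II-1: vv
V/III-2 aff II-2×II-1: vv
V/III-3 un ·: VV|Vv
V/III-4 un II-2×II-1: Vv
V/IV-1 un III-3×III-2: Vv
⇒ V over [I-1,I-2,II-1,II-2,III-1,III-2,III-3,III-4,IV-1]: 4 consistent
Z/I-1 aff ·: zz
Z/I-2 un ·: Zz
Z/II-1 aff I-1×I-2: zz
Z/II-2 un ·: Zz
Z/III-1 aff II-2×II-1: zz
Z/III-2 ? II-2×II-1: Zz|zz
Z/III-3 un ·: ZZ|Zz
Z/III-4 aff II-2×II-1: zz
Z/IV-1 ? III-3×III-2: ZZ|Zz|zz
⇒ Z over [I-1,I-2,II-1,II-2,III-1,III-2,III-3,III-4,IV-1]: 8 consistent

III-2 ∈ {vv Zz, vv zz}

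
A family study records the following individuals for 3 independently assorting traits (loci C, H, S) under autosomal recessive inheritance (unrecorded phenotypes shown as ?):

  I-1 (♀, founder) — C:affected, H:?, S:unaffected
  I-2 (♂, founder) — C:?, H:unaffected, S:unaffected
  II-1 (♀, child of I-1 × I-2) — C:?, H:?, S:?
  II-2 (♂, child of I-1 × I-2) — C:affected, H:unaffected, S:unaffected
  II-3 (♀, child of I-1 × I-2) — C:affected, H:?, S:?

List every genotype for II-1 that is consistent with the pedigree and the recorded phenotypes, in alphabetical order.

II-1 ∈ {Cc HH SS, Cc HH Ss, Cc HH ss, Cc Hh SS, Cc Hh Ss, Cc Hh ss, Cc hh SS, Cc hh Ss, Cc hh ss, cc HH SS, cc HH Ss, cc HH ss, cc Hh SS, cc Hh Ss, cc Hh ss, cc hh SS, cc hh Ss, cc hh ss}

C/I-1 aff ·: cc
C/I-2 ? ·: Cc|cc
C/II-1 ? I-1×I-2: Cc|cc
C/II-2 aff I-1×I-2: cc
C/II-3 aff I-1×I-2: cc
⇒ C over [I-1,I-2,II-1,II-2,II-3]: 3 consistent
H/I-1 ? ·: HH|Hh|hh
H/I-2 un ·: HH|Hh
H/II-1 ? I-1×I-2: HH|Hh|hh
H/II-2 un I-1×I-2: HH|Hh
H/II-3 ? I-1×I-2: HH|Hh|hh
⇒ H over [I-1,I-2,II-1,II-2,II-3]: 40 consistent
S/I-1 un ·: SS|Ss
S/I-2 un ·: SS|Ss
S/II-1 ? I-1×I-2: SS|Ss|ss
S/II-2 un I-1×I-2: SS|Ss
S/II-3 ? I-1×I-2: SS|Ss|ss
⇒ S over [I-1,I-2,II-1,II-2,II-3]: 35 consistent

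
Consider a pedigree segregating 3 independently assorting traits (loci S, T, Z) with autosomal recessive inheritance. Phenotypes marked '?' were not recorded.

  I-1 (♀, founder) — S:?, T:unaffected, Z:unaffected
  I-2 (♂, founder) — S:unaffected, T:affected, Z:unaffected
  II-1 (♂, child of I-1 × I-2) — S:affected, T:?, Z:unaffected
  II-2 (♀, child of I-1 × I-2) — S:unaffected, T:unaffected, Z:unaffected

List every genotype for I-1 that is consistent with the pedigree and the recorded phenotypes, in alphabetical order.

I-1 ∈ {Ss TT ZZ, Ss TT Zz, Ss Tt ZZ, Ss Tt Zz, ss TT ZZ, ss TT Zz, ss Tt ZZ, ss Tt Zz}

S/I-1 ? ·: Ss|ss
S/I-2 un ·: Ss
S/II-1 aff I-1×I-2: ss
S/II-2 un I-1×I-2: SS|Ss
⇒ S over [I-1,I-2,II-1,II-2]: 3 consistent
T/I-1 un ·: TT|Tt
T/I-2 aff ·: tt
T/II-1 ? I-1×I-2: Tt|tt
T/II-2 un I-1×I-2: Tt
⇒ T over [I-1,I-2,II-1,II-2]: 3 consistent
Z/I-1 un ·: ZZ|Zz
Z/I-2 un ·: ZZ|Zz
Z/II-1 un I-1×I-2: ZZ|Zz
Z/II-2 un I-1×I-2: ZZ|Zz
⇒ Z over [I-1,I-2,II-1,II-2]: 13 consistent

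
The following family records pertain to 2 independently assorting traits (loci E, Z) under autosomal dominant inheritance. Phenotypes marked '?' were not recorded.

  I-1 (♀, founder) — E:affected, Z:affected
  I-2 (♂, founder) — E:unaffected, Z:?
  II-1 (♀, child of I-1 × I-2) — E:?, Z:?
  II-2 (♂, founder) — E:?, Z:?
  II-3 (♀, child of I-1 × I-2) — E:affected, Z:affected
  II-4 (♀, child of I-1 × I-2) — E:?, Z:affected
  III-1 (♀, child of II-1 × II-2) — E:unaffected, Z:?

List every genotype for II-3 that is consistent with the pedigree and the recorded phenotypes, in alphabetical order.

E/I-1 aff ·: Ee|EE
E/I-2 un ·: ee
E/II-1 ? I-1×I-2: ee|Ee
E/II-2 ? ·: ee|Ee
E/II-3 aff I-1×I-2: Ee
E/II-4 ? I-1×I-2: ee|Ee
E/III-1 un II-1×II-2: ee
⇒ E over [I-1,I-2,II-1,II-2,II-3,II-4,III-1]: 10 consistent
Z/I-1 aff ·: Zz|ZZ
Z/I-2 ? ·: zz|Zz|ZZ
Z/II-1 ? I-1×I-2: zz|Zz|ZZ
Z/II-2 ? ·: zz|Zz|ZZ
Z/II-3 aff I-1×I-2: Zz|ZZ
Z/II-4 aff I-1×I-2: Zz|ZZ
Z/III-1 ? II-1×II-2: zz|Zz|ZZ
⇒ Z over [I-1,I-2,II-1,II-2,II-3,II-4,III-1]: 170 consistent

II-3 ∈ {Ee ZZ, Ee Zz}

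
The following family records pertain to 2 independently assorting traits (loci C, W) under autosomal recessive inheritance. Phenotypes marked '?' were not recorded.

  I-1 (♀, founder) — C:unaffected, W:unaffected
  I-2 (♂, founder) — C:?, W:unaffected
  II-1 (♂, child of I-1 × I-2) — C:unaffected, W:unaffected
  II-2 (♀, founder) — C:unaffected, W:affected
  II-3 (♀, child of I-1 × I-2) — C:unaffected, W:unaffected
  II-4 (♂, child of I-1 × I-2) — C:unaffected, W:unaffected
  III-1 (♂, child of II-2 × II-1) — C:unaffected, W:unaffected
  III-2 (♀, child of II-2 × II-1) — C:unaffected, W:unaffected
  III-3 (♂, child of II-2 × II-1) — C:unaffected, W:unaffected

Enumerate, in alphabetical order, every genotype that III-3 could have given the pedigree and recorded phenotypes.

C/I-1 un ·: CC|Cc
C/I-2 ? ·: CC|Cc|cc
C/II-1 un I-1×I-2: CC|Cc
C/II-2 un ·: CC|Cc
C/II-3 un I-1×I-2: CC|Cc
C/II-4 un I-1×I-2: CC|Cc
C/III-1 un II-2×II-1: CC|Cc
C/III-2 un II-2×II-1: CC|Cc
C/III-3 un II-2×II-1: CC|Cc
⇒ C over [I-1,I-2,II-1,II-2,II-3,II-4,III-1,III-2,III-3]: 341 consistent
W/I-1 un ·: WW|Ww
W/I-2 un ·: WW|Ww
W/II-1 un I-1×I-2: WW|Ww
W/II-2 aff ·: ww
W/II-3 un I-1×I-2: WW|Ww
W/II-4 un I-1×I-2: WW|Ww
W/III-1 un II-2×II-1: Ww
W/III-2 un II-2×II-1: Ww
W/III-3 un II-2×II-1: Ww
⇒ W over [I-1,I-2,II-1,II-2,II-3,II-4,III-1,III-2,III-3]: 25 consistent

III-3 ∈ {CC Ww, Cc Ww}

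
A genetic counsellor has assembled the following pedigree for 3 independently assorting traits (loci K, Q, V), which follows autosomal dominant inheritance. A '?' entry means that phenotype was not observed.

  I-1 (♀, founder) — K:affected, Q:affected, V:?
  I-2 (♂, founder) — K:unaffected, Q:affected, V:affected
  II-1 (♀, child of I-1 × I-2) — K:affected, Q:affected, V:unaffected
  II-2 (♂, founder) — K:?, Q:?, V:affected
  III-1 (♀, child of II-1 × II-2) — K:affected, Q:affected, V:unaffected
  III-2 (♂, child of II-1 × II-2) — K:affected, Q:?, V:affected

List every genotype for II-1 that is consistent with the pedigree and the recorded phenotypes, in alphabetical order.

II-1 ∈ {Kk QQ vv, Kk Qq vv}

K/I-1 aff ·: Kk|KK
K/I-2 un ·: kk
K/II-1 aff I-1×I-2: Kk
K/II-2 ? ·: kk|Kk|KK
K/III-1 aff II-1×II-2: Kk|KK
K/III-2 aff II-1×II-2: Kk|KK
⇒ K over [I-1,I-2,II-1,II-2,III-1,III-2]: 18 consistent
Q/I-1 aff ·: Qq|QQ
Q/I-2 aff ·: Qq|QQ
Q/II-1 aff I-1×I-2: Qq|QQ
Q/II-2 ? ·: qq|Qq|QQ
Q/III-1 aff II-1×II-2: Qq|QQ
Q/III-2 ? II-1×II-2: qq|Qq|QQ
⇒ Q over [I-1,I-2,II-1,II-2,III-1,III-2]: 60 consistent
V/I-1 ? ·: vv|Vv
V/I-2 aff ·: Vv
V/II-1 un I-1×I-2: vv
V/II-2 aff ·: Vv
V/III-1 un II-1×II-2: vv
V/III-2 aff II-1×II-2: Vv
⇒ V over [I-1,I-2,II-1,II-2,III-1,III-2]: 2 consistent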